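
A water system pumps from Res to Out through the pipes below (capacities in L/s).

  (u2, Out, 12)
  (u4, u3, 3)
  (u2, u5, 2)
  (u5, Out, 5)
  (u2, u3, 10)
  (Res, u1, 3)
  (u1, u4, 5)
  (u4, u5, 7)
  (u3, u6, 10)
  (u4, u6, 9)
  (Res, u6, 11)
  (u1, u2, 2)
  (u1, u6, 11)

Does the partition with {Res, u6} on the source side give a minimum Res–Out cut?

Yes — it is a minimum cut (capacity 3).

Given cut capacity: 3 = 3.
Augment Res→u1→u2→Out: bottleneck 2, flow now 2.
Augment Res→u1→u4→u5→Out: bottleneck 1, flow now 3.
No augmenting path remains; maximum flow = 3.
Cut capacity 3 equals the max flow, so it is a minimum cut.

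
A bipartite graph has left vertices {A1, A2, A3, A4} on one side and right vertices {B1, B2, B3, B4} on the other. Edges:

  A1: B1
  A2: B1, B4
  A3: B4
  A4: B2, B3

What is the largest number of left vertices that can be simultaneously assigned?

3

Unit-capacity flow: source→left, listed edges, right→sink; max matching = max flow.
Augmenting path A1→B1 (+1); matched 1.
Augmenting path A2→B4 (+1); matched 2.
Augmenting path A4→B2 (+1); matched 3.
No augmenting path remains; maximum matching = 3.
König certificate: {A4, B1, B4} is a vertex cover of size 3 (every listed pair touches it), so no matching can be larger.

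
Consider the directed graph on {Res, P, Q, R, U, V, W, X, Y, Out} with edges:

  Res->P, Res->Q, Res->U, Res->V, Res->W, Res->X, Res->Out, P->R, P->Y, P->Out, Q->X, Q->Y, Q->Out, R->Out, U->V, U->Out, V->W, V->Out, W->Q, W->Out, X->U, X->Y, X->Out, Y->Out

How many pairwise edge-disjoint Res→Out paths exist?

7

Assign every edge capacity 1; by Menger, the answer equals the max flow.
Path Res→Out (+1); total 1.
Path Res→P→Out (+1); total 2.
Path Res→Q→Out (+1); total 3.
Path Res→U→Out (+1); total 4.
Path Res→V→Out (+1); total 5.
Path Res→W→Out (+1); total 6.
Path Res→X→Out (+1); total 7.
No residual Res→Out path; max flow = 7.
Certifying cut of size 7: {Res→Out, Res→P, Res→Q, Res→U, Res→V, Res→W, Res→X}.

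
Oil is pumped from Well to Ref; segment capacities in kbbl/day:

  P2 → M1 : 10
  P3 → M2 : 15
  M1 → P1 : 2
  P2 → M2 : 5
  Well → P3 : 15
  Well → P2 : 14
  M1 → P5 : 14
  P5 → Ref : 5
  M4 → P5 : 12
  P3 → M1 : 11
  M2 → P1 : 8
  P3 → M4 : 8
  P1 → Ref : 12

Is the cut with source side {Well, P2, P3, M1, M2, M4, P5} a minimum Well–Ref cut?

Yes — it is a minimum cut (capacity 15).

Given cut capacity: 2 + 8 + 5 = 15.
Augment Well→P2→M1→P5→Ref: bottleneck 5, flow now 5.
Augment Well→P2→M1→P1→Ref: bottleneck 2, flow now 7.
Augment Well→P2→M2→P1→Ref: bottleneck 5, flow now 12.
Augment Well→P3→M2→P1→Ref: bottleneck 3, flow now 15.
No augmenting path remains; maximum flow = 15.
Cut capacity 15 equals the max flow, so it is a minimum cut.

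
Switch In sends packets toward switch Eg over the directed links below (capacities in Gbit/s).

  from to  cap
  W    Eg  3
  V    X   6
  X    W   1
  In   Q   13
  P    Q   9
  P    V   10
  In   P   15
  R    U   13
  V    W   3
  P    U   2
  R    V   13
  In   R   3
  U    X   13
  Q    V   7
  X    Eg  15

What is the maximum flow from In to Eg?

Augment In→P→U→X→Eg: bottleneck 2, flow now 2.
Augment In→P→V→W→Eg: bottleneck 3, flow now 5.
Augment In→P→V→X→Eg: bottleneck 6, flow now 11.
Augment In→R→U→X→Eg: bottleneck 3, flow now 14.
No augmenting path remains; maximum flow = 14.
In the residual graph, reachable from In: {In, P, Q, V}.
Min-cut edges: In→R (3), P→U (2), V→W (3), V→X (6); capacity 3 + 2 + 3 + 6 = 14.
This cut is saturated, so no flow can exceed 14.

14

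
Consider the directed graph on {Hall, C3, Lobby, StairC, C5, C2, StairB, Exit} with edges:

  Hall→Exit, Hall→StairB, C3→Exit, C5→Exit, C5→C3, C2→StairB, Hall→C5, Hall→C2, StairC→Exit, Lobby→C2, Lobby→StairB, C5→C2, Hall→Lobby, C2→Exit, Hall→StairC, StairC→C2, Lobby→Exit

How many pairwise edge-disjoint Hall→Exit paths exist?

5

Assign every edge capacity 1; by Menger, the answer equals the max flow.
Path Hall→Exit (+1); total 1.
Path Hall→Lobby→Exit (+1); total 2.
Path Hall→StairC→Exit (+1); total 3.
Path Hall→C5→Exit (+1); total 4.
Path Hall→C2→Exit (+1); total 5.
No residual Hall→Exit path; max flow = 5.
Certifying cut of size 5: {Hall→C2, Hall→C5, Hall→Exit, Hall→Lobby, Hall→StairC}.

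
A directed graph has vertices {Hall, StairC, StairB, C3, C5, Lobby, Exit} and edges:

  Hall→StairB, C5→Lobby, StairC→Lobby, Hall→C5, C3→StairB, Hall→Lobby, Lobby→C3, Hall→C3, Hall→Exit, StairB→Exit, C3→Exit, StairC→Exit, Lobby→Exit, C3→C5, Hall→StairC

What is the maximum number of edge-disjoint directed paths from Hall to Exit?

5

Assign every edge capacity 1; by Menger, the answer equals the max flow.
Path Hall→Exit (+1); total 1.
Path Hall→StairC→Exit (+1); total 2.
Path Hall→StairB→Exit (+1); total 3.
Path Hall→C3→Exit (+1); total 4.
Path Hall→Lobby→Exit (+1); total 5.
No residual Hall→Exit path; max flow = 5.
Certifying cut of size 5: {C3→Exit, Hall→Exit, Hall→StairC, Lobby→Exit, StairB→Exit}.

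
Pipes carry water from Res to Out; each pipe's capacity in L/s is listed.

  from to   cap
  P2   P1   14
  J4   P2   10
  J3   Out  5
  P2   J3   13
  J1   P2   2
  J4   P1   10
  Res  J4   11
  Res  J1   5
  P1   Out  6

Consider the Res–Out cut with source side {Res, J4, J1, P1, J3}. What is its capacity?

Edges leaving {Res, J4, J1, P1, J3}: J4→P2 (10), J1→P2 (2), P1→Out (6), J3→Out (5).
Cut capacity = 10 + 2 + 6 + 5 = 23.

23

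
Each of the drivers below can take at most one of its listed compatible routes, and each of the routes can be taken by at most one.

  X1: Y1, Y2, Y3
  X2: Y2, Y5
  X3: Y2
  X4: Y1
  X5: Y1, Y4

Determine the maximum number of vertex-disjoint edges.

Unit-capacity flow: source→left, listed edges, right→sink; max matching = max flow.
Augmenting path X1→Y1 (+1); matched 1.
Augmenting path X2→Y2 (+1); matched 2.
Augmenting path X5→Y4 (+1); matched 3.
Augmenting path X3→Y2→X2→Y5 (+1); matched 4.
Augmenting path X4→Y1→X1→Y3 (+1); matched 5.
No augmenting path remains; maximum matching = 5.
König certificate: {X1, X2, X3, X4, X5} is a vertex cover of size 5 (every listed pair touches it), so no matching can be larger.

5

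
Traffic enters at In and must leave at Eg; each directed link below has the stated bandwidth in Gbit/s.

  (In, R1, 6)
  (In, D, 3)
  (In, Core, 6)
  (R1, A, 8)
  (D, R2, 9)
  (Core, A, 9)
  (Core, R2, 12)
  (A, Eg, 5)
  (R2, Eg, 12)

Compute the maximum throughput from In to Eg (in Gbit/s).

14

Augment In→R1→A→Eg: bottleneck 5, flow now 5.
Augment In→D→R2→Eg: bottleneck 3, flow now 8.
Augment In→Core→R2→Eg: bottleneck 6, flow now 14.
No augmenting path remains; maximum flow = 14.
In the residual graph, reachable from In: {In, R1, A}.
Min-cut edges: In→D (3), In→Core (6), A→Eg (5); capacity 3 + 6 + 5 = 14.
This cut is saturated, so no flow can exceed 14.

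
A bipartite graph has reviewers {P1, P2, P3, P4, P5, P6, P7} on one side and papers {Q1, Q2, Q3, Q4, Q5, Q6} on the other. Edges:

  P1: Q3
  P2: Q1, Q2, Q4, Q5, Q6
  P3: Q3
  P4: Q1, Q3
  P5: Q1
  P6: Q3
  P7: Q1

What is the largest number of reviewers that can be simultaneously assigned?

3

Unit-capacity flow: source→left, listed edges, right→sink; max matching = max flow.
Augmenting path P1→Q3 (+1); matched 1.
Augmenting path P2→Q1 (+1); matched 2.
Augmenting path P4→Q1→P2→Q2 (+1); matched 3.
No augmenting path remains; maximum matching = 3.
König certificate: {P2, Q1, Q3} is a vertex cover of size 3 (every listed pair touches it), so no matching can be larger.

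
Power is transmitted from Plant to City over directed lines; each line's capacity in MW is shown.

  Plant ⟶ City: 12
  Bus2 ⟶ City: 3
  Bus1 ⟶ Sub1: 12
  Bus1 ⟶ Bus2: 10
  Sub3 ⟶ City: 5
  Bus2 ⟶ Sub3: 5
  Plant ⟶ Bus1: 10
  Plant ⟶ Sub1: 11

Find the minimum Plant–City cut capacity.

20

Augment Plant→City: bottleneck 12, flow now 12.
Augment Plant→Bus1→Bus2→City: bottleneck 3, flow now 15.
Augment Plant→Bus1→Bus2→Sub3→City: bottleneck 5, flow now 20.
No augmenting path remains; maximum flow = 20.
By max-flow min-cut, the minimum cut capacity equals the max flow.
In the residual graph, reachable from Plant: {Plant, Bus1, Sub1, Bus2}.
Min-cut edges: Plant→City (12), Bus2→Sub3 (5), Bus2→City (3); capacity 12 + 5 + 3 = 20.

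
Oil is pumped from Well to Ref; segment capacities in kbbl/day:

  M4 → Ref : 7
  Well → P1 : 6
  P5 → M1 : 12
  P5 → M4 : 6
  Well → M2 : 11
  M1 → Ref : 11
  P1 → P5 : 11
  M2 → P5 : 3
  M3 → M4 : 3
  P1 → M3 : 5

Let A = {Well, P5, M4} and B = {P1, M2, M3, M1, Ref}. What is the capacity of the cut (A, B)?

36

Edges leaving {Well, P5, M4}: Well→P1 (6), Well→M2 (11), P5→M1 (12), M4→Ref (7).
Cut capacity = 6 + 11 + 12 + 7 = 36.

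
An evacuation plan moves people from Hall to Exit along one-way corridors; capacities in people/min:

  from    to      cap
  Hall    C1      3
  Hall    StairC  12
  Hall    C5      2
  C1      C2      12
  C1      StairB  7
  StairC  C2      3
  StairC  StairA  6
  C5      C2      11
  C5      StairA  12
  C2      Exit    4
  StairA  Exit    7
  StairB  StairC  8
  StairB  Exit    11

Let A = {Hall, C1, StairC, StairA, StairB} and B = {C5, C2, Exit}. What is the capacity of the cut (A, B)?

Edges leaving {Hall, C1, StairC, StairA, StairB}: Hall→C5 (2), C1→C2 (12), StairC→C2 (3), StairA→Exit (7), StairB→Exit (11).
Cut capacity = 2 + 12 + 3 + 7 + 11 = 35.

35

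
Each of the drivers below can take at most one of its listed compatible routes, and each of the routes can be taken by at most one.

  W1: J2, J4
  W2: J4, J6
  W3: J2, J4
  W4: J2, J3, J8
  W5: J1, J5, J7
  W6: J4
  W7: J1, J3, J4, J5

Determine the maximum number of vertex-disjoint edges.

6

Unit-capacity flow: source→left, listed edges, right→sink; max matching = max flow.
Augmenting path W1→J2 (+1); matched 1.
Augmenting path W2→J4 (+1); matched 2.
Augmenting path W4→J3 (+1); matched 3.
Augmenting path W5→J1 (+1); matched 4.
Augmenting path W7→J5 (+1); matched 5.
Augmenting path W3→J4→W2→J6 (+1); matched 6.
No augmenting path remains; maximum matching = 6.
König certificate: {W2, W4, W5, W7, J2, J4} is a vertex cover of size 6 (every listed pair touches it), so no matching can be larger.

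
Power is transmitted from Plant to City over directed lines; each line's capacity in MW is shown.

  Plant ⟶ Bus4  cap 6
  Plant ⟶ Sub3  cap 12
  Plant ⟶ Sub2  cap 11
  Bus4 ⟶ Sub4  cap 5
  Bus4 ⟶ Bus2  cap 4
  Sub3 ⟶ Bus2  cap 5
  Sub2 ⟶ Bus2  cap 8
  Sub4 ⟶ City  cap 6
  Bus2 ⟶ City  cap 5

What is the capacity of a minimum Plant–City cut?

10

Augment Plant→Bus4→Sub4→City: bottleneck 5, flow now 5.
Augment Plant→Bus4→Bus2→City: bottleneck 1, flow now 6.
Augment Plant→Sub3→Bus2→City: bottleneck 4, flow now 10.
No augmenting path remains; maximum flow = 10.
By max-flow min-cut, the minimum cut capacity equals the max flow.
In the residual graph, reachable from Plant: {Plant, Bus4, Sub3, Sub2, Bus2}.
Min-cut edges: Bus4→Sub4 (5), Bus2→City (5); capacity 5 + 5 = 10.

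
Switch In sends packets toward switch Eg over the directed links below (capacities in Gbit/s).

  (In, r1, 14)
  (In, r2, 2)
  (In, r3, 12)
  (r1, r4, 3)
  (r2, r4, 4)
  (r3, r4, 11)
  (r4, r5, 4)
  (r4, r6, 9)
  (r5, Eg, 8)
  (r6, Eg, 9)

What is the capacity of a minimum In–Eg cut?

13

Augment In→r1→r4→r5→Eg: bottleneck 3, flow now 3.
Augment In→r2→r4→r5→Eg: bottleneck 1, flow now 4.
Augment In→r2→r4→r6→Eg: bottleneck 1, flow now 5.
Augment In→r3→r4→r6→Eg: bottleneck 8, flow now 13.
No augmenting path remains; maximum flow = 13.
By max-flow min-cut, the minimum cut capacity equals the max flow.
In the residual graph, reachable from In: {In, r1, r2, r3, r4}.
Min-cut edges: r4→r5 (4), r4→r6 (9); capacity 4 + 9 = 13.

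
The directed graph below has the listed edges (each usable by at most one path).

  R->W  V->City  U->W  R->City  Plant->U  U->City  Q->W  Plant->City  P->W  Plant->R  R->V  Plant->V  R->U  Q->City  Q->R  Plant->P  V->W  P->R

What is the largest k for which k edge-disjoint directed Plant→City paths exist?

4

Assign every edge capacity 1; by Menger, the answer equals the max flow.
Path Plant→City (+1); total 1.
Path Plant→R→City (+1); total 2.
Path Plant→U→City (+1); total 3.
Path Plant→V→City (+1); total 4.
No residual Plant→City path; max flow = 4.
Certifying cut of size 4: {Plant→City, R→City, U→City, V→City}.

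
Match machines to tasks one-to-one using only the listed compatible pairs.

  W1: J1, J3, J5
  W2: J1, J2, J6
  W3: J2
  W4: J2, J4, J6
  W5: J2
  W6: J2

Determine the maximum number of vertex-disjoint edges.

4

Unit-capacity flow: source→left, listed edges, right→sink; max matching = max flow.
Augmenting path W1→J1 (+1); matched 1.
Augmenting path W2→J2 (+1); matched 2.
Augmenting path W4→J4 (+1); matched 3.
Augmenting path W3→J2→W2→J6 (+1); matched 4.
No augmenting path remains; maximum matching = 4.
König certificate: {W1, W2, W4, J2} is a vertex cover of size 4 (every listed pair touches it), so no matching can be larger.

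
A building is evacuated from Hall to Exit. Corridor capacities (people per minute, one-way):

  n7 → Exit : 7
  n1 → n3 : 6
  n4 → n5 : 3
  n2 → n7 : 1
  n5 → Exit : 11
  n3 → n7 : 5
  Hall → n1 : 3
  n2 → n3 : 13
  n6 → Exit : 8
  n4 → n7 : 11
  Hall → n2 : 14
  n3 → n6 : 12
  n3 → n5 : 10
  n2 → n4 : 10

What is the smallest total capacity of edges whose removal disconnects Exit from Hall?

Augment Hall→n2→n7→Exit: bottleneck 1, flow now 1.
Augment Hall→n1→n3→n5→Exit: bottleneck 3, flow now 4.
Augment Hall→n2→n3→n5→Exit: bottleneck 7, flow now 11.
Augment Hall→n2→n3→n6→Exit: bottleneck 6, flow now 17.
No augmenting path remains; maximum flow = 17.
By max-flow min-cut, the minimum cut capacity equals the max flow.
In the residual graph, reachable from Hall: {Hall}.
Min-cut edges: Hall→n1 (3), Hall→n2 (14); capacity 3 + 14 = 17.

17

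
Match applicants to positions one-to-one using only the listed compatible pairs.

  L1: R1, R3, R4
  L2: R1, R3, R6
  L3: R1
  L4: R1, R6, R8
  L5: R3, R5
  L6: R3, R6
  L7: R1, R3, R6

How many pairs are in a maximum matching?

6

Unit-capacity flow: source→left, listed edges, right→sink; max matching = max flow.
Augmenting path L1→R1 (+1); matched 1.
Augmenting path L2→R3 (+1); matched 2.
Augmenting path L4→R6 (+1); matched 3.
Augmenting path L5→R5 (+1); matched 4.
Augmenting path L3→R1→L1→R4 (+1); matched 5.
Augmenting path L6→R6→L4→R8 (+1); matched 6.
No augmenting path remains; maximum matching = 6.
König certificate: {L1, L4, L5, R1, R3, R6} is a vertex cover of size 6 (every listed pair touches it), so no matching can be larger.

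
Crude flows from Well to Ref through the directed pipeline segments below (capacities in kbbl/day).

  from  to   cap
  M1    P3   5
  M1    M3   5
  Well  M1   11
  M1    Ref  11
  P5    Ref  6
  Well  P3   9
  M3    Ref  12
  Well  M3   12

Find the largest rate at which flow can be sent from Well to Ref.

23

Augment Well→M1→Ref: bottleneck 11, flow now 11.
Augment Well→M3→Ref: bottleneck 12, flow now 23.
No augmenting path remains; maximum flow = 23.
In the residual graph, reachable from Well: {Well, P3}.
Min-cut edges: Well→M1 (11), Well→M3 (12); capacity 11 + 12 = 23.
This cut is saturated, so no flow can exceed 23.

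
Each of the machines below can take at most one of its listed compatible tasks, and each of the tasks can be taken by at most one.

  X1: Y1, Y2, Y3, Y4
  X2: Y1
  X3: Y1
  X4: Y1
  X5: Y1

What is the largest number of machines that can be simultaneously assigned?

2

Unit-capacity flow: source→left, listed edges, right→sink; max matching = max flow.
Augmenting path X1→Y1 (+1); matched 1.
Augmenting path X2→Y1→X1→Y2 (+1); matched 2.
No augmenting path remains; maximum matching = 2.
König certificate: {X1, Y1} is a vertex cover of size 2 (every listed pair touches it), so no matching can be larger.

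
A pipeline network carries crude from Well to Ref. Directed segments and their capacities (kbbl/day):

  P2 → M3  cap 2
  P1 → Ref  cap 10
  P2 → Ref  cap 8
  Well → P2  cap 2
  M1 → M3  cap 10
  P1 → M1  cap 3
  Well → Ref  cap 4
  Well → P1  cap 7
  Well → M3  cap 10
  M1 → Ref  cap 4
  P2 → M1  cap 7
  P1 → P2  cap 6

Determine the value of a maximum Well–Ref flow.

13

Augment Well→Ref: bottleneck 4, flow now 4.
Augment Well→P1→Ref: bottleneck 7, flow now 11.
Augment Well→P2→Ref: bottleneck 2, flow now 13.
No augmenting path remains; maximum flow = 13.
In the residual graph, reachable from Well: {Well, M3}.
Min-cut edges: Well→P1 (7), Well→P2 (2), Well→Ref (4); capacity 7 + 2 + 4 = 13.
This cut is saturated, so no flow can exceed 13.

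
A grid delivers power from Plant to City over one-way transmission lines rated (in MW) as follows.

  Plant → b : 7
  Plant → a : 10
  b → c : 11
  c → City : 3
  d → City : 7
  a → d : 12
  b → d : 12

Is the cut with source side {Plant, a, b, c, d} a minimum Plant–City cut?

Yes — it is a minimum cut (capacity 10).

Given cut capacity: 3 + 7 = 10.
Augment Plant→a→d→City: bottleneck 7, flow now 7.
Augment Plant→b→c→City: bottleneck 3, flow now 10.
No augmenting path remains; maximum flow = 10.
Cut capacity 10 equals the max flow, so it is a minimum cut.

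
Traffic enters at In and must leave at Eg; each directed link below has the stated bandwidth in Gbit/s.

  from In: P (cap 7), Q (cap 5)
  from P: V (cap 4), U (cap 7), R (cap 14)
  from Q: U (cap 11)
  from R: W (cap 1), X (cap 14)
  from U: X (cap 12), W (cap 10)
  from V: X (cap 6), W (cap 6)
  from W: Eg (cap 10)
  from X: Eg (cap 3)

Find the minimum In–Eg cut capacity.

12

Augment In→P→R→W→Eg: bottleneck 1, flow now 1.
Augment In→P→R→X→Eg: bottleneck 3, flow now 4.
Augment In→P→U→W→Eg: bottleneck 3, flow now 7.
Augment In→Q→U→W→Eg: bottleneck 5, flow now 12.
No augmenting path remains; maximum flow = 12.
By max-flow min-cut, the minimum cut capacity equals the max flow.
In the residual graph, reachable from In: {In}.
Min-cut edges: In→P (7), In→Q (5); capacity 7 + 5 = 12.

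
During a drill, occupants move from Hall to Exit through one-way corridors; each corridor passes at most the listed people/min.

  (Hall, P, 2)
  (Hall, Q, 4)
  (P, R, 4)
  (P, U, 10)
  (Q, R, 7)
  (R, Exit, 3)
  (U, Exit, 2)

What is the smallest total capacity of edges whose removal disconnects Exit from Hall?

Augment Hall→P→R→Exit: bottleneck 2, flow now 2.
Augment Hall→Q→R→Exit: bottleneck 1, flow now 3.
Augment Hall→Q→R→P→U→Exit: bottleneck 2, flow now 5. (uses reverse residual edge)
No augmenting path remains; maximum flow = 5.
By max-flow min-cut, the minimum cut capacity equals the max flow.
In the residual graph, reachable from Hall: {Hall, Q, R}.
Min-cut edges: Hall→P (2), R→Exit (3); capacity 2 + 3 = 5.

5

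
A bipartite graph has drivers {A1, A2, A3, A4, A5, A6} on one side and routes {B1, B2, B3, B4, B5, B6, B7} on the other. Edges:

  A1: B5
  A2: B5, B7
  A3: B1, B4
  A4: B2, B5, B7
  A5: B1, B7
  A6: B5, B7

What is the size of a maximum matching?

Unit-capacity flow: source→left, listed edges, right→sink; max matching = max flow.
Augmenting path A1→B5 (+1); matched 1.
Augmenting path A2→B7 (+1); matched 2.
Augmenting path A3→B1 (+1); matched 3.
Augmenting path A4→B2 (+1); matched 4.
Augmenting path A5→B1→A3→B4 (+1); matched 5.
No augmenting path remains; maximum matching = 5.
König certificate: {A3, A4, A5, B5, B7} is a vertex cover of size 5 (every listed pair touches it), so no matching can be larger.

5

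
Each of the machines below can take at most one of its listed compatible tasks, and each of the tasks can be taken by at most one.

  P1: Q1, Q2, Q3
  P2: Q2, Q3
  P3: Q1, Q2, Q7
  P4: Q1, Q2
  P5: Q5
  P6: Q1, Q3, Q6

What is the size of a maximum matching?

Unit-capacity flow: source→left, listed edges, right→sink; max matching = max flow.
Augmenting path P1→Q1 (+1); matched 1.
Augmenting path P2→Q2 (+1); matched 2.
Augmenting path P3→Q7 (+1); matched 3.
Augmenting path P5→Q5 (+1); matched 4.
Augmenting path P6→Q3 (+1); matched 5.
Augmenting path P4→Q1→P1→Q3→P6→Q6 (+1); matched 6.
No augmenting path remains; maximum matching = 6.
König certificate: {P1, P2, P3, P4, P5, P6} is a vertex cover of size 6 (every listed pair touches it), so no matching can be larger.

6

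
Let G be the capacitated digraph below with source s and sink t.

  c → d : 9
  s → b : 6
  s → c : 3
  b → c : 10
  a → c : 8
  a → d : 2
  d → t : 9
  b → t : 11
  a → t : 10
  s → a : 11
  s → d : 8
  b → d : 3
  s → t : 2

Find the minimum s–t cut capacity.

Augment s→t: bottleneck 2, flow now 2.
Augment s→a→t: bottleneck 10, flow now 12.
Augment s→b→t: bottleneck 6, flow now 18.
Augment s→d→t: bottleneck 8, flow now 26.
Augment s→a→d→t: bottleneck 1, flow now 27.
No augmenting path remains; maximum flow = 27.
By max-flow min-cut, the minimum cut capacity equals the max flow.
In the residual graph, reachable from s: {s, a, c, d}.
Min-cut edges: s→b (6), s→t (2), a→t (10), d→t (9); capacity 6 + 2 + 10 + 9 = 27.

27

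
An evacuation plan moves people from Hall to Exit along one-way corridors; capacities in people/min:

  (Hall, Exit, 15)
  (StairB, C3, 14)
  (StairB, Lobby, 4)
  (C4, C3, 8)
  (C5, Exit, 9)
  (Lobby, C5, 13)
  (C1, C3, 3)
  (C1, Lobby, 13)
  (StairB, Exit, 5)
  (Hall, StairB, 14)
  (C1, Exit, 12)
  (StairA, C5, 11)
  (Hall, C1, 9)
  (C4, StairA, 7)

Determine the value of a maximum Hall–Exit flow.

Augment Hall→Exit: bottleneck 15, flow now 15.
Augment Hall→C1→Exit: bottleneck 9, flow now 24.
Augment Hall→StairB→Exit: bottleneck 5, flow now 29.
Augment Hall→StairB→Lobby→C5→Exit: bottleneck 4, flow now 33.
No augmenting path remains; maximum flow = 33.
In the residual graph, reachable from Hall: {Hall, StairB, C3}.
Min-cut edges: Hall→C1 (9), Hall→Exit (15), StairB→Lobby (4), StairB→Exit (5); capacity 9 + 15 + 4 + 5 = 33.
This cut is saturated, so no flow can exceed 33.

33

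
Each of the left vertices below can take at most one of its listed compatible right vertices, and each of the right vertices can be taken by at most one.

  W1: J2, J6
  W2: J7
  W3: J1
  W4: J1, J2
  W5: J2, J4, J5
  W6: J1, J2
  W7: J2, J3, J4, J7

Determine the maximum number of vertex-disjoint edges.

6

Unit-capacity flow: source→left, listed edges, right→sink; max matching = max flow.
Augmenting path W1→J2 (+1); matched 1.
Augmenting path W2→J7 (+1); matched 2.
Augmenting path W3→J1 (+1); matched 3.
Augmenting path W5→J4 (+1); matched 4.
Augmenting path W7→J3 (+1); matched 5.
Augmenting path W4→J2→W1→J6 (+1); matched 6.
No augmenting path remains; maximum matching = 6.
König certificate: {W1, W2, W5, W7, J1, J2} is a vertex cover of size 6 (every listed pair touches it), so no matching can be larger.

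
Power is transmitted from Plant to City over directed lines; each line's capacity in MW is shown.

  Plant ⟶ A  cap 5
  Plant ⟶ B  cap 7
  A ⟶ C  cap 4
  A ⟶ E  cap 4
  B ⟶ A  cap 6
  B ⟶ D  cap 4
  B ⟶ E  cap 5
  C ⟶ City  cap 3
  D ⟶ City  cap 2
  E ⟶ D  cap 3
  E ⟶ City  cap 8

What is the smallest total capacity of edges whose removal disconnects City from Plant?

Augment Plant→A→C→City: bottleneck 3, flow now 3.
Augment Plant→A→E→City: bottleneck 2, flow now 5.
Augment Plant→B→D→City: bottleneck 2, flow now 7.
Augment Plant→B→E→City: bottleneck 5, flow now 12.
No augmenting path remains; maximum flow = 12.
By max-flow min-cut, the minimum cut capacity equals the max flow.
In the residual graph, reachable from Plant: {Plant}.
Min-cut edges: Plant→A (5), Plant→B (7); capacity 5 + 7 = 12.

12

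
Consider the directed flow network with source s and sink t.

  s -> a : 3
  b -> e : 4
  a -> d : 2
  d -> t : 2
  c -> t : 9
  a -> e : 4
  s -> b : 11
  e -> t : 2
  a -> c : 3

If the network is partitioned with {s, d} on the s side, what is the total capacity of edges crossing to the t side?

Edges leaving {s, d}: s→a (3), s→b (11), d→t (2).
Cut capacity = 3 + 11 + 2 = 16.

16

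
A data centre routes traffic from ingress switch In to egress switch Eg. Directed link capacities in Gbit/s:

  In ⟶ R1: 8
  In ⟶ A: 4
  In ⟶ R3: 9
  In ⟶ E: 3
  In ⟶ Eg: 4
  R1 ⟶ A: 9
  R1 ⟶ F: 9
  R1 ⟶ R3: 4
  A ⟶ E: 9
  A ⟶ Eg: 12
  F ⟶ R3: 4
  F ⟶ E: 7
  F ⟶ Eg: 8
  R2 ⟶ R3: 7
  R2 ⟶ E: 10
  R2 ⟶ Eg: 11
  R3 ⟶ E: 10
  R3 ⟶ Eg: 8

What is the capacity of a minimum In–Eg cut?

24

Augment In→Eg: bottleneck 4, flow now 4.
Augment In→A→Eg: bottleneck 4, flow now 8.
Augment In→R3→Eg: bottleneck 8, flow now 16.
Augment In→R1→A→Eg: bottleneck 8, flow now 24.
No augmenting path remains; maximum flow = 24.
By max-flow min-cut, the minimum cut capacity equals the max flow.
In the residual graph, reachable from In: {In, R3, E}.
Min-cut edges: In→R1 (8), In→A (4), In→Eg (4), R3→Eg (8); capacity 8 + 4 + 4 + 8 = 24.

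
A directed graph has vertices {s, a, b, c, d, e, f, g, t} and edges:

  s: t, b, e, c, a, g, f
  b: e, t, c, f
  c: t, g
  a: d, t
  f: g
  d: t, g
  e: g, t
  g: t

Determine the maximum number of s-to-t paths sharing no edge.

6

Assign every edge capacity 1; by Menger, the answer equals the max flow.
Path s→t (+1); total 1.
Path s→a→t (+1); total 2.
Path s→b→t (+1); total 3.
Path s→c→t (+1); total 4.
Path s→e→t (+1); total 5.
Path s→g→t (+1); total 6.
No residual s→t path; max flow = 6.
Certifying cut of size 6: {g→t, s→a, s→b, s→c, s→e, s→t}.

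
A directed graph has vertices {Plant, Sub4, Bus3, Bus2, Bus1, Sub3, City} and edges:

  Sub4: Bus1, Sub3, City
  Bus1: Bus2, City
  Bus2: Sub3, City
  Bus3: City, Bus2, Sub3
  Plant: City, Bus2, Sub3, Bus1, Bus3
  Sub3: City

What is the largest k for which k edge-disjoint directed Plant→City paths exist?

Assign every edge capacity 1; by Menger, the answer equals the max flow.
Path Plant→City (+1); total 1.
Path Plant→Bus3→City (+1); total 2.
Path Plant→Bus2→City (+1); total 3.
Path Plant→Bus1→City (+1); total 4.
Path Plant→Sub3→City (+1); total 5.
No residual Plant→City path; max flow = 5.
Certifying cut of size 5: {Plant→Bus1, Plant→Bus2, Plant→Bus3, Plant→City, Plant→Sub3}.

5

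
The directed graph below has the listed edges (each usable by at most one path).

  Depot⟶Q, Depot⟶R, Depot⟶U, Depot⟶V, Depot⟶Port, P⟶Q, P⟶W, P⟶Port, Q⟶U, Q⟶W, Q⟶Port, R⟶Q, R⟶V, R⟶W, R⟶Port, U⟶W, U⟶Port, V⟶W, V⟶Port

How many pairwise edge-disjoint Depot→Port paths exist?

Assign every edge capacity 1; by Menger, the answer equals the max flow.
Path Depot→Port (+1); total 1.
Path Depot→Q→Port (+1); total 2.
Path Depot→R→Port (+1); total 3.
Path Depot→U→Port (+1); total 4.
Path Depot→V→Port (+1); total 5.
No residual Depot→Port path; max flow = 5.
Certifying cut of size 5: {Depot→Port, Depot→Q, Depot→R, Depot→U, Depot→V}.

5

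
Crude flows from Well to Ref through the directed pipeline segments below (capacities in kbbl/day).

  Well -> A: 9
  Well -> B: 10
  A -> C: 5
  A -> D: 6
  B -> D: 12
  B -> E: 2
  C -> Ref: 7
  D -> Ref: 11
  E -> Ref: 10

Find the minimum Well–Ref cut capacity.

Augment Well→A→C→Ref: bottleneck 5, flow now 5.
Augment Well→A→D→Ref: bottleneck 4, flow now 9.
Augment Well→B→D→Ref: bottleneck 7, flow now 16.
Augment Well→B→E→Ref: bottleneck 2, flow now 18.
No augmenting path remains; maximum flow = 18.
By max-flow min-cut, the minimum cut capacity equals the max flow.
In the residual graph, reachable from Well: {Well, A, B, D}.
Min-cut edges: A→C (5), B→E (2), D→Ref (11); capacity 5 + 2 + 11 = 18.

18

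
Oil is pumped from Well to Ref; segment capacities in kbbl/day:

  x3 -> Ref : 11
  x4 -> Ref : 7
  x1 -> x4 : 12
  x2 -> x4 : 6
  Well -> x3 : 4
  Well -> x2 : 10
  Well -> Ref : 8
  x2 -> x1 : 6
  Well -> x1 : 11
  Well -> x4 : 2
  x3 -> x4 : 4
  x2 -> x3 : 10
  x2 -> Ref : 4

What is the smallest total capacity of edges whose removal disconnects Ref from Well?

Augment Well→Ref: bottleneck 8, flow now 8.
Augment Well→x2→Ref: bottleneck 4, flow now 12.
Augment Well→x3→Ref: bottleneck 4, flow now 16.
Augment Well→x4→Ref: bottleneck 2, flow now 18.
Augment Well→x1→x4→Ref: bottleneck 5, flow now 23.
Augment Well→x2→x3→Ref: bottleneck 6, flow now 29.
No augmenting path remains; maximum flow = 29.
By max-flow min-cut, the minimum cut capacity equals the max flow.
In the residual graph, reachable from Well: {Well, x1, x4}.
Min-cut edges: Well→x2 (10), Well→x3 (4), Well→Ref (8), x4→Ref (7); capacity 10 + 4 + 8 + 7 = 29.

29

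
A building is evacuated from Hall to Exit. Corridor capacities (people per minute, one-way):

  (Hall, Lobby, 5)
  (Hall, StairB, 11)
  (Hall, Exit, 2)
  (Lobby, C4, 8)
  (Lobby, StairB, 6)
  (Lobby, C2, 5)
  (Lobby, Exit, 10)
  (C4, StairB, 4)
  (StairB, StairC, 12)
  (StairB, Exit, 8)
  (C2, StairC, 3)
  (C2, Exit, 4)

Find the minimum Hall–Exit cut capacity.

Augment Hall→Exit: bottleneck 2, flow now 2.
Augment Hall→Lobby→Exit: bottleneck 5, flow now 7.
Augment Hall→StairB→Exit: bottleneck 8, flow now 15.
No augmenting path remains; maximum flow = 15.
By max-flow min-cut, the minimum cut capacity equals the max flow.
In the residual graph, reachable from Hall: {Hall, StairB, StairC}.
Min-cut edges: Hall→Lobby (5), Hall→Exit (2), StairB→Exit (8); capacity 5 + 2 + 8 = 15.

15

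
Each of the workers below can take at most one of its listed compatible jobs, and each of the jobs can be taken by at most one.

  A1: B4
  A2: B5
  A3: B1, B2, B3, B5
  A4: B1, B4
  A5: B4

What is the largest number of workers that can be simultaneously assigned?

Unit-capacity flow: source→left, listed edges, right→sink; max matching = max flow.
Augmenting path A1→B4 (+1); matched 1.
Augmenting path A2→B5 (+1); matched 2.
Augmenting path A3→B1 (+1); matched 3.
Augmenting path A4→B1→A3→B2 (+1); matched 4.
No augmenting path remains; maximum matching = 4.
König certificate: {A2, A3, A4, B4} is a vertex cover of size 4 (every listed pair touches it), so no matching can be larger.

4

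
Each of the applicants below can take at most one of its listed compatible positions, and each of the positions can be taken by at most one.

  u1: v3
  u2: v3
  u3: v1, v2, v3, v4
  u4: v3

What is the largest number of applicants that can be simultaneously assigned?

2

Unit-capacity flow: source→left, listed edges, right→sink; max matching = max flow.
Augmenting path u1→v3 (+1); matched 1.
Augmenting path u3→v1 (+1); matched 2.
No augmenting path remains; maximum matching = 2.
König certificate: {u3, v3} is a vertex cover of size 2 (every listed pair touches it), so no matching can be larger.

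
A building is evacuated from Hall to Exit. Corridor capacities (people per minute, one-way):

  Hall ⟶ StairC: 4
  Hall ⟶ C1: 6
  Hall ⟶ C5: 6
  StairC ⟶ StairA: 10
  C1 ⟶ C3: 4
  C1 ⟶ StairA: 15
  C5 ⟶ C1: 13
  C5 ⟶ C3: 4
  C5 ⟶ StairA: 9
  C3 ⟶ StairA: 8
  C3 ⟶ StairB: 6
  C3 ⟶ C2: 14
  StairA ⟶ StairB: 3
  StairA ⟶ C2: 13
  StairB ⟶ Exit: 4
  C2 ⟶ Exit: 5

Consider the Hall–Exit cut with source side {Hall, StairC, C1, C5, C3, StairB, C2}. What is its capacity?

51

Edges leaving {Hall, StairC, C1, C5, C3, StairB, C2}: StairC→StairA (10), C1→StairA (15), C5→StairA (9), C3→StairA (8), StairB→Exit (4), C2→Exit (5).
Cut capacity = 10 + 15 + 9 + 8 + 4 + 5 = 51.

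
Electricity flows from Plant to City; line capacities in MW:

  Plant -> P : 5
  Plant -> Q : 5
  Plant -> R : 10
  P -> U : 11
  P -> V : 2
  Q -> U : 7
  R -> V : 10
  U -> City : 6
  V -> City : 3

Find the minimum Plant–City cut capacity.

9

Augment Plant→P→U→City: bottleneck 5, flow now 5.
Augment Plant→Q→U→City: bottleneck 1, flow now 6.
Augment Plant→R→V→City: bottleneck 3, flow now 9.
No augmenting path remains; maximum flow = 9.
By max-flow min-cut, the minimum cut capacity equals the max flow.
In the residual graph, reachable from Plant: {Plant, P, Q, R, U, V}.
Min-cut edges: U→City (6), V→City (3); capacity 6 + 3 = 9.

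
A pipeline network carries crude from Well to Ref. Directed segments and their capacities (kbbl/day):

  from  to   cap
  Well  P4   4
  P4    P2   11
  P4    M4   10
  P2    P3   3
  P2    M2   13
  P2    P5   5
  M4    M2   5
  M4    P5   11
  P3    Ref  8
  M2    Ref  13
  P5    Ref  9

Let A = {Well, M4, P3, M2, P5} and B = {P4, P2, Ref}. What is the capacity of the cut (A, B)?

Edges leaving {Well, M4, P3, M2, P5}: Well→P4 (4), P3→Ref (8), M2→Ref (13), P5→Ref (9).
Cut capacity = 4 + 8 + 13 + 9 = 34.

34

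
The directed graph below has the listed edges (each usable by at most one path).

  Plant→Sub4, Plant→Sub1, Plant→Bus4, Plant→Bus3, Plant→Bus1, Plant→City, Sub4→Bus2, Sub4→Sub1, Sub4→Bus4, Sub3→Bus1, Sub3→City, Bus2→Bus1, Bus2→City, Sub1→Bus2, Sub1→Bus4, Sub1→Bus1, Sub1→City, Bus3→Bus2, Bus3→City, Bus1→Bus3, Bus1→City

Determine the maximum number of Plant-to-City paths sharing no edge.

5

Assign every edge capacity 1; by Menger, the answer equals the max flow.
Path Plant→City (+1); total 1.
Path Plant→Sub1→City (+1); total 2.
Path Plant→Bus3→City (+1); total 3.
Path Plant→Bus1→City (+1); total 4.
Path Plant→Sub4→Bus2→City (+1); total 5.
No residual Plant→City path; max flow = 5.
Certifying cut of size 5: {Plant→Bus1, Plant→Bus3, Plant→City, Plant→Sub1, Plant→Sub4}.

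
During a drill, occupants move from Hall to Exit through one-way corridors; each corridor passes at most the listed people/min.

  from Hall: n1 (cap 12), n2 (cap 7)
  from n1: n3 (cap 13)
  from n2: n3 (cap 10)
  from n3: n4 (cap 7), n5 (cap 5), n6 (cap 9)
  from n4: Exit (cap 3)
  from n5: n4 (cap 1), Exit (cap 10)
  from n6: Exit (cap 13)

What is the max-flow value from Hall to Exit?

Augment Hall→n1→n3→n4→Exit: bottleneck 3, flow now 3.
Augment Hall→n1→n3→n5→Exit: bottleneck 5, flow now 8.
Augment Hall→n1→n3→n6→Exit: bottleneck 4, flow now 12.
Augment Hall→n2→n3→n6→Exit: bottleneck 5, flow now 17.
No augmenting path remains; maximum flow = 17.
In the residual graph, reachable from Hall: {Hall, n1, n2, n3, n4}.
Min-cut edges: n3→n5 (5), n3→n6 (9), n4→Exit (3); capacity 5 + 9 + 3 = 17.
This cut is saturated, so no flow can exceed 17.

17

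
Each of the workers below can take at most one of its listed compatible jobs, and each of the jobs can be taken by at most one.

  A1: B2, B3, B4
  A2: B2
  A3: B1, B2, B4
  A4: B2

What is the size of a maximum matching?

3

Unit-capacity flow: source→left, listed edges, right→sink; max matching = max flow.
Augmenting path A1→B2 (+1); matched 1.
Augmenting path A3→B1 (+1); matched 2.
Augmenting path A2→B2→A1→B3 (+1); matched 3.
No augmenting path remains; maximum matching = 3.
König certificate: {A1, A3, B2} is a vertex cover of size 3 (every listed pair touches it), so no matching can be larger.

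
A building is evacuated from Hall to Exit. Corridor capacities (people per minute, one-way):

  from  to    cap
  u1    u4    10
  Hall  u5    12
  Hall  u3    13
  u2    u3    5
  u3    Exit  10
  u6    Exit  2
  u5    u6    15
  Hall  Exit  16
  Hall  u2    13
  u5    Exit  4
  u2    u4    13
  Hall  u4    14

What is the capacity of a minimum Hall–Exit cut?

Augment Hall→Exit: bottleneck 16, flow now 16.
Augment Hall→u3→Exit: bottleneck 10, flow now 26.
Augment Hall→u5→Exit: bottleneck 4, flow now 30.
Augment Hall→u5→u6→Exit: bottleneck 2, flow now 32.
No augmenting path remains; maximum flow = 32.
By max-flow min-cut, the minimum cut capacity equals the max flow.
In the residual graph, reachable from Hall: {Hall, u2, u3, u4, u5, u6}.
Min-cut edges: Hall→Exit (16), u3→Exit (10), u5→Exit (4), u6→Exit (2); capacity 16 + 10 + 4 + 2 = 32.

32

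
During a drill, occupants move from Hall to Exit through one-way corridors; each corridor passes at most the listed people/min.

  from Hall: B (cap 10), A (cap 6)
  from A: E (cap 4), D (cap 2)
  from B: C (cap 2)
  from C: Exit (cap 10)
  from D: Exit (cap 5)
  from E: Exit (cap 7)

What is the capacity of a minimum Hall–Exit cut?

Augment Hall→A→D→Exit: bottleneck 2, flow now 2.
Augment Hall→A→E→Exit: bottleneck 4, flow now 6.
Augment Hall→B→C→Exit: bottleneck 2, flow now 8.
No augmenting path remains; maximum flow = 8.
By max-flow min-cut, the minimum cut capacity equals the max flow.
In the residual graph, reachable from Hall: {Hall, B}.
Min-cut edges: Hall→A (6), B→C (2); capacity 6 + 2 = 8.

8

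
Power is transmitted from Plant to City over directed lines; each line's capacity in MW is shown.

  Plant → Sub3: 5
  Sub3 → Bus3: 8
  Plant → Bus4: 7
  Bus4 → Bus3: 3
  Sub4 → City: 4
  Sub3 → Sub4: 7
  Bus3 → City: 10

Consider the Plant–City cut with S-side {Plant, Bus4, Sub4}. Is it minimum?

Given cut capacity: 5 + 3 + 4 = 12.
Augment Plant→Bus4→Bus3→City: bottleneck 3, flow now 3.
Augment Plant→Sub3→Bus3→City: bottleneck 5, flow now 8.
No augmenting path remains; maximum flow = 8.
In the residual graph, reachable from Plant: {Plant, Bus4}.
Min-cut edges: Plant→Sub3 (5), Bus4→Bus3 (3); capacity 5 + 3 = 8.
Cut capacity 12 exceeds the max flow 8, so it is not minimum.

No — its capacity is 12, but the minimum cut has capacity 8.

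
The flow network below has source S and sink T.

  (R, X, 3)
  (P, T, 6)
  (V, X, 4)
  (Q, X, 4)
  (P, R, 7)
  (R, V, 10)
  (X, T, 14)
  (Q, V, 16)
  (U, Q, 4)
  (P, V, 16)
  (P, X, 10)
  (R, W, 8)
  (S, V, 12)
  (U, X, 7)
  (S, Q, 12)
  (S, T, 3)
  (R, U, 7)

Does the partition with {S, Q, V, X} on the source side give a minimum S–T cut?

Given cut capacity: 3 + 14 = 17.
Augment S→T: bottleneck 3, flow now 3.
Augment S→Q→X→T: bottleneck 4, flow now 7.
Augment S→V→X→T: bottleneck 4, flow now 11.
No augmenting path remains; maximum flow = 11.
In the residual graph, reachable from S: {S, Q, V}.
Min-cut edges: S→T (3), Q→X (4), V→X (4); capacity 3 + 4 + 4 = 11.
Cut capacity 17 exceeds the max flow 11, so it is not minimum.

No — its capacity is 17, but the minimum cut has capacity 11.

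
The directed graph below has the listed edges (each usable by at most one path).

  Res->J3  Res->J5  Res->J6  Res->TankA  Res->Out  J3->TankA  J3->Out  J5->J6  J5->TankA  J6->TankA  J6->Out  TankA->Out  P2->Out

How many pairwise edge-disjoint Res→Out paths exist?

4

Assign every edge capacity 1; by Menger, the answer equals the max flow.
Path Res→Out (+1); total 1.
Path Res→J3→Out (+1); total 2.
Path Res→J6→Out (+1); total 3.
Path Res→TankA→Out (+1); total 4.
No residual Res→Out path; max flow = 4.
Certifying cut of size 4: {J6→Out, Res→J3, Res→Out, TankA→Out}.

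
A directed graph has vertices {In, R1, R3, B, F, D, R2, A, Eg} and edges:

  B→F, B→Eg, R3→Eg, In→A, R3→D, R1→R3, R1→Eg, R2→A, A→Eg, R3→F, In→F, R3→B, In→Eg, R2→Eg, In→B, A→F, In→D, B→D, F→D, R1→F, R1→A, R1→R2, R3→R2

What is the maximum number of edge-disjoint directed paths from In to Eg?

3

Assign every edge capacity 1; by Menger, the answer equals the max flow.
Path In→Eg (+1); total 1.
Path In→B→Eg (+1); total 2.
Path In→A→Eg (+1); total 3.
No residual In→Eg path; max flow = 3.
Certifying cut of size 3: {In→A, In→B, In→Eg}.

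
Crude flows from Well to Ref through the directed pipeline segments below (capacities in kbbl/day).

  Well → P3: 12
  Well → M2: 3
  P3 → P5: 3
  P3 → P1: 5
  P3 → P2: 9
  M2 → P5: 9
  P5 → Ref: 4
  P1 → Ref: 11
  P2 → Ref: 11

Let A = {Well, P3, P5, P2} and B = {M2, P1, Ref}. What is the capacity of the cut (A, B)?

Edges leaving {Well, P3, P5, P2}: Well→M2 (3), P3→P1 (5), P5→Ref (4), P2→Ref (11).
Cut capacity = 3 + 5 + 4 + 11 = 23.

23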